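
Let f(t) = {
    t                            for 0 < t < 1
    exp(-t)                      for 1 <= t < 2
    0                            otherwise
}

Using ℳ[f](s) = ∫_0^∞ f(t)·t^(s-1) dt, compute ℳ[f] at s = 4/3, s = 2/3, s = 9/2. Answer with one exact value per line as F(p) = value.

breakpoints 1: one integral from each of the 2 segments
[0, 1) adds the kernel integral of t
on [1, 2) integrate f = exp(-t) against the kernel

F(4/3) = -uppergamma(4/3, 2) + 3/7 + uppergamma(4/3, 1)
F(2/3) = -uppergamma(2/3, 2) + uppergamma(2/3, 1) + 3/5
F(9/2) = (-9262*sqrt(2) + (-1155*sqrt(pi)*erfc(sqrt(2)) + 32 + 1155*sqrt(pi)*erfc(1))*exp(2) + 4642*E)*exp(-2)/176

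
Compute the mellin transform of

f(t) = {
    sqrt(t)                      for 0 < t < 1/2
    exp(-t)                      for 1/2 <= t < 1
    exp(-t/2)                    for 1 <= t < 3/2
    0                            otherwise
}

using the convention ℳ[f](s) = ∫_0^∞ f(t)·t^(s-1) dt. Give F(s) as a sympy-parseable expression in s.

slice at 1/2, 1, transform all 3 pieces, and sum them
between 0 and 1/2 the integrand is sqrt(t)·t^(s-1)
∫ exp(-t)·t^(s-1) over [1/2, 1)
over [1, 3/2), the kernel integral of exp(-t/2) enters the sum

(2**s*(2*s + 1)*uppergamma(s, 1/2) - 2**s*(2*s + 1)*uppergamma(s, 1) + 4**s*(2*s + 1)*uppergamma(s, 1/2) - 4**s*(2*s + 1)*uppergamma(s, 3/4) + sqrt(2))/(2**s*(2*s + 1))
  Re(s) > -1/2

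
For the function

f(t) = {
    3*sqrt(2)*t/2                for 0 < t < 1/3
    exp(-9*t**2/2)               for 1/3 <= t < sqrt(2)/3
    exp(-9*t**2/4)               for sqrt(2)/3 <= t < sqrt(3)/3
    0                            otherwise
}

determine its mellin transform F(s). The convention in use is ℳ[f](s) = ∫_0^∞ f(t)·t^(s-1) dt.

(2**(s/2)*(s + 1)*uppergamma(s/2, 1/2) - 2**(s/2)*(s + 1)*uppergamma(s/2, 1) + 2**s*(s + 1)*uppergamma(s/2, 1/2) - 2**s*(s + 1)*uppergamma(s/2, 3/4) + sqrt(2))/(2*3**s*(s + 1))
  Re(s) > -1

invert the common scale on t to get sqrt(2)*t on [0, 1/2); exp(-2*t**2) on [1/2, sqrt(2)/2); exp(-t**2) on [sqrt(2)/2, sqrt(3)/2)
remove the power substitution first: sqrt(2)*sqrt(t) on [0, 1/4); exp(-2*t) on [1/4, 1/2); exp(-t) on [1/2, 3/4)
undo the common scale on t: sqrt(t) on [0, 1/2); exp(-t) on [1/2, 1); exp(-t/2) on [1, 3/2)
integrate the 3 segments split at 1/3, sqrt(2)/3, then add the results
on [0, 1/3): add ∫ 3*sqrt(2)*t/2·t^(s-1) dt
on [1/3, sqrt(2)/3) integrate f = exp(-9*t**2/2) against the kernel
on [sqrt(2)/3, sqrt(3)/3) integrate f = exp(-9*t**2/4) against the kernel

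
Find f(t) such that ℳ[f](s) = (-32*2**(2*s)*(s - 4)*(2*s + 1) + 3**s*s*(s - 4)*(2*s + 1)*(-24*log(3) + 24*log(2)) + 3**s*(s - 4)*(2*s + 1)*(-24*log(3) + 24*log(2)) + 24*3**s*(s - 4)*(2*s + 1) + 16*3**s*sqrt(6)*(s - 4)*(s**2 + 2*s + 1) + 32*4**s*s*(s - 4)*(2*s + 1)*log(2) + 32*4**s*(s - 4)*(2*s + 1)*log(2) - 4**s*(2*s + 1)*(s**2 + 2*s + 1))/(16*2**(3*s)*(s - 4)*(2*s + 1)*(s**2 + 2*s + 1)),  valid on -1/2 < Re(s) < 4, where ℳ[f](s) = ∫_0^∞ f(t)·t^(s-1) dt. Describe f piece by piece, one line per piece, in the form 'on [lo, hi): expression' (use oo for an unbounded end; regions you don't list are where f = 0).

undo the common scale on t: sqrt(2)*sqrt(t) on [0, 3/4); 2*t*log(2*t) on [3/4, 1); 1/(16*t**4) on [1, ∞)
reversing the common scale on t: sqrt(t) on [0, 3/2); t*log(t) on [3/2, 2); t**(-4) on [2, ∞)
along the cuts 3/8, 1/2, ℳ[f](s) splits into 3 integrals
over [0, 3/8), the kernel integral of 2*sqrt(t) enters the sum
for t in [3/8, 1/2): the term is ∫ 4*t*log(4*t)·t^(s-1)
[1/2, ∞) adds the kernel integral of 1/(256*t**4)

on [0, 3/8): 2*sqrt(t)
on [3/8, 1/2): 4*t*log(4*t)
on [1/2, oo): 1/(256*t**4)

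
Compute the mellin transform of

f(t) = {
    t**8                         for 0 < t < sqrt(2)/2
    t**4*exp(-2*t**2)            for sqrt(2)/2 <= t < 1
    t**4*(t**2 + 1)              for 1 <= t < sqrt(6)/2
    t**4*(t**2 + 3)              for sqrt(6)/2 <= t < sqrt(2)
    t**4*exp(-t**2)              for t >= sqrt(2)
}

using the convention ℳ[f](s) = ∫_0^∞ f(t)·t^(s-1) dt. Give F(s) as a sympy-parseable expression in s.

(8*2**(s/2)*(s + 4)*(s + 6)*(s + 8)*uppergamma(s/2 + 2, 2) - 32*2**(s/2)*(s + 4)*(s + 8) - 32*2**(s/2)*(s + 8) + 320*2**s*(s + 4)*(s + 8) + 384*2**s*(s + 8) - 72*3**(s/2)*(s + 4)*(s + 8) - 144*3**(s/2)*(s + 8) + 2*(s + 4)*(s + 6)*(s + 8)*uppergamma(s/2 + 2, 1) - 2*(s + 4)*(s + 6)*(s + 8)*uppergamma(s/2 + 2, 2) + (s + 4)*(s + 6))/(16*2**(s/2)*(s + 4)*(s + 6)*(s + 8))
  Re(s) > -8

remove the power substitution first: t**4 on [0, 1/2); t**2*exp(-2*t) on [1/2, 1); t**2*(t + 1) on [1, 3/2); …
invert the shared t-power to get t**2 on [0, 1/2); exp(-2*t) on [1/2, 1); t + 1 on [1, 3/2); …
split f at sqrt(2)/2, 1, sqrt(6)/2, sqrt(2): ℳ[f](s) collects 5 kernel integrals
segment [0, sqrt(2)/2) carries t**8; integrate it
∫ over [sqrt(2)/2, 1) of t**4*exp(-2*t**2)·t^(s-1) joins the sum
on [1, sqrt(6)/2) integrate f = t**4*(t**2 + 1) against the kernel
on [sqrt(6)/2, sqrt(2)): add ∫ t**4*(t**2 + 3)·t^(s-1) dt
on [sqrt(2), ∞) integrate f = t**4*exp(-t**2) against the kernel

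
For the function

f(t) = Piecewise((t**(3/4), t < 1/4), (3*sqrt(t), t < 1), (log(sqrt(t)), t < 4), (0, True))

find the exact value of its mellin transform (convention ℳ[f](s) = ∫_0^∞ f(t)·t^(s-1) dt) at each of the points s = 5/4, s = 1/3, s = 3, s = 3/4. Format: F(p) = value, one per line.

remove the power substitution first: t**(3/2) on [0, 1/2); 3*t on [1/2, 1); log(t) on [1, 2)
slice at 1/4, 1, transform all 3 pieces, and sum them
on [0, 1/4): add ∫ t**(3/4)·t^(s-1) dt
segment 1/4 to 1 holds 3*sqrt(t); add its integral
∫ over [1, 4) of log(sqrt(t))·t^(s-1) joins the sum

F(5/4) = sqrt(2)*(-15536 + 11567*sqrt(2) + 35840*log(2))/11200
F(1/3) = -9*2**(2/3)/2 - 9*2**(1/3)/10 + 3*2**(5/6)/26 + 3*2**(2/3)*log(2) + 81/10
F(3) = -1187/448 + sqrt(2)/960 + 64*log(2)/3
F(3/4) = sqrt(2)*(-748 + 960*log(2) + 607*sqrt(2))/360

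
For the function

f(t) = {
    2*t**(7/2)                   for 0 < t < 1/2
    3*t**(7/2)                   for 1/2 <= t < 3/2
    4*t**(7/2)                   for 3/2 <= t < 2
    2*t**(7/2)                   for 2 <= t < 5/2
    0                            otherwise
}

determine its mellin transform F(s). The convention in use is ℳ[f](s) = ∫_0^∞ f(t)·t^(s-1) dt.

2*(-2**(-s - 7/2) + 2*2**(s + 7/2) - (3/2)**(s + 7/2) + 2*(5/2)**(s + 7/2))/(2*s + 7)
  Re(s) > -7/2

split f at 1/2, 3/2, 2: ℳ[f](s) collects 4 kernel integrals
segment 0 to 1/2 holds 2*t**(7/2); add its integral
on [1/2, 3/2): add ∫ 3*t**(7/2)·t^(s-1) dt
between 3/2 and 2 the integrand is 4*t**(7/2)·t^(s-1)
on [2, 5/2) integrate f = 2*t**(7/2) against the kernel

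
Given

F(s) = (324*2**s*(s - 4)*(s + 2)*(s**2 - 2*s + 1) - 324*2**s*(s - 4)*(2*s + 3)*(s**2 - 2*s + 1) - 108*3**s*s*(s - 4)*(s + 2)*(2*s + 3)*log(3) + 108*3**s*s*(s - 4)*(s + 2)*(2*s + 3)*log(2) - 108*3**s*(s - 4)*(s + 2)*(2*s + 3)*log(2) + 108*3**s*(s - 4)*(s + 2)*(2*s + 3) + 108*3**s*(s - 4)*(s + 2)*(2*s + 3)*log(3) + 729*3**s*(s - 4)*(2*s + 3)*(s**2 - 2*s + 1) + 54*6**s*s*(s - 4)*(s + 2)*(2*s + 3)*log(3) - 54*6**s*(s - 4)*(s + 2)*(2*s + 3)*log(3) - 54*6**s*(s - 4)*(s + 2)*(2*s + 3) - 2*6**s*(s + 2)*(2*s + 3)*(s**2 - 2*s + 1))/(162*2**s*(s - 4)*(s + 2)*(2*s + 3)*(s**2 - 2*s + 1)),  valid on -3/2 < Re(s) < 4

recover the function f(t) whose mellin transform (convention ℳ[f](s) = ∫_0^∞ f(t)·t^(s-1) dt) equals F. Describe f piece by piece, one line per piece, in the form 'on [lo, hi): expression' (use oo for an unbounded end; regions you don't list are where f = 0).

integrate the 4 segments split at 1, 3/2, 3, then add the results
for t in [0, 1): the term is ∫ t**(3/2)·t^(s-1)
between 1 and 3/2 the integrand is 2*t**2·t^(s-1)
piece [3/2, 3): integrate log(t)/t against the kernel
[3, ∞) adds the kernel integral of t**(-4)

on [0, 1): t**(3/2)
on [1, 3/2): 2*t**2
on [3/2, 3): log(t)/t
on [3, oo): t**(-4)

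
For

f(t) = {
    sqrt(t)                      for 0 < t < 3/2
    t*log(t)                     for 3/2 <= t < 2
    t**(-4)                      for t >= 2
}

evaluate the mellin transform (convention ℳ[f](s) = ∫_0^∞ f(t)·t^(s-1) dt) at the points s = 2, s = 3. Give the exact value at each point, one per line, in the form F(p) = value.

along the cuts 3/2, 2, ℳ[f](s) splits into 3 integrals
on [0, 3/2): add ∫ sqrt(t)·t^(s-1) dt
segment [3/2, 2) carries t*log(t); integrate it
∫ over [2, ∞) of t**(-4)·t^(s-1) joins the sum

F(2) = -9*log(3)/8 - 7/18 + 9*sqrt(6)/20 + 91*log(2)/24
F(3) = -81*log(3)/64 - 47/256 + 27*sqrt(6)/56 + 337*log(2)/64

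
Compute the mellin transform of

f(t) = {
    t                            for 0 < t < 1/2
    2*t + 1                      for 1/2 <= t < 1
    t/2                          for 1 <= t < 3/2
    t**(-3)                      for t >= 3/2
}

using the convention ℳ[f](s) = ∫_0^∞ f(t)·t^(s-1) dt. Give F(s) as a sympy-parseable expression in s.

along the cuts 1/2, 1, 3/2, ℳ[f](s) splits into 4 integrals
segment [0, 1/2) carries t; integrate it
∫ over [1/2, 1) of (2*t + 1)·t^(s-1) joins the sum
on [1, 3/2) integrate f = t/2 against the kernel
over [3/2, ∞), the kernel integral of t**(-3) enters the sum

(270*2**s*s**2 - 702*2**s*s - 324*2**s + 49*3**s*s**2 - 275*3**s*s - 162*s**2 + 378*s + 324)/(108*2**s*s*(s**2 - 2*s - 3))
  -1 < Re(s) < 3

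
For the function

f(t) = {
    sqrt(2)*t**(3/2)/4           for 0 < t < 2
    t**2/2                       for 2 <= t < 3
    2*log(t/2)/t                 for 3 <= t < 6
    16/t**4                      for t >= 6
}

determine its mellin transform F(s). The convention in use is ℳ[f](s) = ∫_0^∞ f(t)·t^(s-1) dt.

reversing the common scale on t: t**(3/2) on [0, 1); 2*t**2 on [1, 3/2); log(t)/t on [3/2, 3); …
integrate the 4 segments split at 2, 3, 6, then add the results
[0, 2) adds the kernel integral of sqrt(2)*t**(3/2)/4
[2, 3) adds the kernel integral of t**2/2
∫ over [3, 6) of 2*log(t/2)/t·t^(s-1) joins the sum
on [6, ∞) integrate f = 16/t**4 against the kernel

(324*2**s*(s - 4)*(s + 2)*(s**2 - 2*s + 1) - 324*2**s*(s - 4)*(2*s + 3)*(s**2 - 2*s + 1) - 108*3**s*s*(s - 4)*(s + 2)*(2*s + 3)*log(3) + 108*3**s*s*(s - 4)*(s + 2)*(2*s + 3)*log(2) - 108*3**s*(s - 4)*(s + 2)*(2*s + 3)*log(2) + 108*3**s*(s - 4)*(s + 2)*(2*s + 3) + 108*3**s*(s - 4)*(s + 2)*(2*s + 3)*log(3) + 729*3**s*(s - 4)*(2*s + 3)*(s**2 - 2*s + 1) + 54*6**s*s*(s - 4)*(s + 2)*(2*s + 3)*log(3) - 54*6**s*(s - 4)*(s + 2)*(2*s + 3)*log(3) - 54*6**s*(s - 4)*(s + 2)*(2*s + 3) - 2*6**s*(s + 2)*(2*s + 3)*(s**2 - 2*s + 1))/(162*(s - 4)*(s + 2)*(2*s + 3)*(s**2 - 2*s + 1))
  -3/2 < Re(s) < 4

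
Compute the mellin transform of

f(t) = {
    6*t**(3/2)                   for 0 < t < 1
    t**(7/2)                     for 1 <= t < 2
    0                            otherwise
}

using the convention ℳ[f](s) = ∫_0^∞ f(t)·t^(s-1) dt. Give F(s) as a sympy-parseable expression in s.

2*(2**(s + 7/2)*(2*s + 3) + 10*s + 39)/((2*s + 3)*(2*s + 7))
  Re(s) > -3/2

the 2 pieces separated at 1 each add one integral
segment [0, 1) carries 6*t**(3/2); integrate it
for t in [1, 2): the term is ∫ t**(7/2)·t^(s-1)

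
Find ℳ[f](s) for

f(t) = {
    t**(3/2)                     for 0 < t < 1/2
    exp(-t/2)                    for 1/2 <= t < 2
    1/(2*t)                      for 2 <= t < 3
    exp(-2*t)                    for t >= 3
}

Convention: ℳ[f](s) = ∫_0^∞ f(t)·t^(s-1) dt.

the 4 pieces separated at 1/2, 2, 3 each add one integral
on [0, 1/2) integrate f = t**(3/2) against the kernel
∫ exp(-t/2)·t^(s-1) over [1/2, 2)
over [2, 3), the kernel integral of 1/(2*t) enters the sum
segment [3, ∞) carries exp(-2*t); integrate it

(12*24**s*(s - 1)*(2*s + 3)*uppergamma(s, 1/4) - 12*24**s*(s - 1)*(2*s + 3)*uppergamma(s, 1) - 3*24**s*(2*s + 3) + 2*36**s*(2*s + 3) + 12*6**s*(s - 1)*(2*s + 3)*uppergamma(s, 6) + 6*sqrt(2)*6**s*(s - 1))/(12*12**s*(s - 1)*(2*s + 3))
  Re(s) > -3/2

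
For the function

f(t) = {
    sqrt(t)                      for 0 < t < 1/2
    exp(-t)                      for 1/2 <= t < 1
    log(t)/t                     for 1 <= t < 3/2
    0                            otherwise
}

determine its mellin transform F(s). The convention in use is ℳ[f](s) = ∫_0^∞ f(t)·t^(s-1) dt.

(3*2**s*(2*s + 1)*(s**2 - 2*s + 1)*uppergamma(s, 1/2) - 3*2**s*(2*s + 1)*(s**2 - 2*s + 1)*uppergamma(s, 1) + 3*2**s*(2*s + 1) + 3**s*s*(2*s + 1)*(-2*log(2) + 2*log(3)) - 2*3**s*(2*s + 1) + 3**s*(2*s + 1)*(-2*log(3) + 2*log(2)) + 3*sqrt(2)*(s**2 - 2*s + 1))/(3*2**s*(2*s + 1)*(s**2 - 2*s + 1))
  Re(s) > -1/2

split f at 1/2, 1: ℳ[f](s) collects 3 kernel integrals
the [0, 1/2) slice contributes ∫ sqrt(t)·t^(s-1) dt
∫ exp(-t)·t^(s-1) over [1/2, 1)
on [1, 3/2): add ∫ log(t)/t·t^(s-1) dt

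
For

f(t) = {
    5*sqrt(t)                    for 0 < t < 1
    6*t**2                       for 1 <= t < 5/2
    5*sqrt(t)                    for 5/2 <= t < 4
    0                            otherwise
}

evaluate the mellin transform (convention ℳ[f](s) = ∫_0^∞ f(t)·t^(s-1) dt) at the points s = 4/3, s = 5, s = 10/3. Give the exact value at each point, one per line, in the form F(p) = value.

F(4/3) = -75*2**(1/6)*5**(5/6)/22 + 51/55 + 240*2**(2/3)/11 + 225*2**(2/3)*5**(1/3)/16
F(5) = 11753421/4928 - 15625*sqrt(10)/352
F(10/3) = -1875*2**(1/6)*5**(5/6)/184 + 33/184 + 28125*2**(2/3)*5**(1/3)/512 + 3840*2**(2/3)/23

f breaks at 1, 5/2 into 3 integrals to sum
between 0 and 1 the integrand is 5*sqrt(t)·t^(s-1)
piece [1, 5/2): integrate 6*t**2 against the kernel
segment [5/2, 4) carries 5*sqrt(t); integrate it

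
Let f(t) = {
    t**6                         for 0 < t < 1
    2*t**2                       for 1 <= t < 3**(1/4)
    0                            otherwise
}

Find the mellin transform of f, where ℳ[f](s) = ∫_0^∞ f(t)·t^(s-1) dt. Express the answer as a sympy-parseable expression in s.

(2*3**(s/4 + 1/2)*(s + 6) - s - 10)/((s + 2)*(s + 6))
  Re(s) > -6

back out the power substitution: t**3 on [0, 1); 2*t on [1, sqrt(3))
remove the power substitution first: t**(3/2) on [0, 1); 2*sqrt(t) on [1, 3)
f breaks at 1 into 2 integrals to sum
on [0, 1): add ∫ t**6·t^(s-1) dt
segment [1, 3**(1/4)) carries 2*t**2; integrate it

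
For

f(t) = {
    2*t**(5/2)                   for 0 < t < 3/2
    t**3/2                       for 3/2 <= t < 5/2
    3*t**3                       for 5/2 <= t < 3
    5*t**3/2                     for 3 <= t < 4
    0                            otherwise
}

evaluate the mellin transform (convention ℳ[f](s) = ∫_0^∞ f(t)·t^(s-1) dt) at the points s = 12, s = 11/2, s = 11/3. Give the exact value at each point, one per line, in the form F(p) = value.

F(12) = 4782969*sqrt(6)/237568 + 14686620265767/81920
F(11/2) = -1953125*sqrt(10)/8704 - 6561*sqrt(6)/8704 + 6561*sqrt(3)/17 + 671200177/17408
F(11/3) = -46875*2**(1/3)*5**(2/3)/1024 - 2187*2**(1/3)*3**(2/3)/5120 + 2187*2**(5/6)*3**(1/6)/1184 + 2187*3**(2/3)/40 + 3072*2**(1/3)

linearity at 3/2, 5/2, 3 turns ℳ[f](s) into 4 summed integrals
on [0, 3/2) integrate f = 2*t**(5/2) against the kernel
∫ over [3/2, 5/2) of t**3/2·t^(s-1) joins the sum
segment [5/2, 3) carries 3*t**3; integrate it
∫ over [3, 4) of 5*t**3/2·t^(s-1) joins the sum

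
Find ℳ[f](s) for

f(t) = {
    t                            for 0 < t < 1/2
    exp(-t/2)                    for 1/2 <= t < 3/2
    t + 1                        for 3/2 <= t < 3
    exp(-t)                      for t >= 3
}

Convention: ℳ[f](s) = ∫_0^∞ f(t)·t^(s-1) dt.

decompose at 1/2, 3/2, 3; ℳ[f](s) sums the 4 pieces' integrals
segment [0, 1/2) carries t; integrate it
[1/2, 3/2) adds the kernel integral of exp(-t/2)
on [3/2, 3) integrate f = (t + 1) against the kernel
∫ exp(-t)·t^(s-1) over [3, ∞)

(2*2**s*s*(s + 1)*uppergamma(s, 3) - 5*3**s*s - 2*3**s + 2*4**s*s*(s + 1)*uppergamma(s, 1/4) - 2*4**s*s*(s + 1)*uppergamma(s, 3/4) + 8*6**s*s + 2*6**s + s)/(2*2**s*s*(s + 1))
  Re(s) > -1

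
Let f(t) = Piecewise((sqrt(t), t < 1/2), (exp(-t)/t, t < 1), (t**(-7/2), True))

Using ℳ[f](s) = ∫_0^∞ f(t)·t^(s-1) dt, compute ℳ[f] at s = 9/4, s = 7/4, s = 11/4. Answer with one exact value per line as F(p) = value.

strip the shared t-power: t**(3/2) on [0, 1/2); exp(-t) on [1/2, 1); t**(-5/2) on [1, ∞)
slice at 1/2, 1, transform all 3 pieces, and sum them
the [0, 1/2) slice contributes ∫ sqrt(t)·t^(s-1) dt
between 1/2 and 1 the integrand is exp(-t)/t·t^(s-1)
on [1, ∞) integrate f = t**(-7/2) against the kernel

F(9/4) = -uppergamma(5/4, 1) + 2**(1/4)/22 + uppergamma(5/4, 1/2) + 4/5
F(7/4) = -uppergamma(3/4, 1) + 2**(3/4)/18 + 4/7 + uppergamma(3/4, 1/2)
F(11/4) = -uppergamma(7/4, 1) + 2**(3/4)/52 + uppergamma(7/4, 1/2) + 4/3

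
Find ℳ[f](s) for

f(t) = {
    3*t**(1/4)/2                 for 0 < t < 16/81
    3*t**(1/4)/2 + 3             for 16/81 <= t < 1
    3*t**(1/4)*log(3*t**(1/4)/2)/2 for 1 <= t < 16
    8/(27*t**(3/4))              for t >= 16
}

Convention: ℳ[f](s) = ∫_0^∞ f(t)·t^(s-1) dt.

(-648*2**(4*s)*s*(4*s - 3)*(16*s**2 + 8*s + 1) - 162*2**(4*s)*(4*s - 3)*(16*s**2 + 8*s + 1) - 1296*3**(4*s)*s**2*(4*s - 3)*(4*s + 1)*log(3) + 1296*3**(4*s)*s**2*(4*s - 3)*(4*s + 1)*log(2) - 324*3**(4*s)*s*(4*s - 3)*(4*s + 1)*log(3) + 324*3**(4*s)*s*(4*s - 3)*(4*s + 1)*log(2) + 324*3**(4*s)*s*(4*s - 3)*(4*s + 1) + 972*3**(4*s)*s*(4*s - 3)*(16*s**2 + 8*s + 1) + 162*3**(4*s)*(4*s - 3)*(16*s**2 + 8*s + 1) + 2592*6**(4*s)*s**2*(4*s - 3)*(4*s + 1)*log(3) - 648*6**(4*s)*s*(4*s - 3)*(4*s + 1) + 648*6**(4*s)*s*(4*s - 3)*(4*s + 1)*log(3) - 8*6**(4*s)*s*(4*s + 1)*(16*s**2 + 8*s + 1))/(54*3**(4*s)*s*(4*s - 3)*(4*s + 1)*(16*s**2 + 8*s + 1))
  -1/4 < Re(s) < 3/4

strip the power substitution: 3*sqrt(t)/2 on [0, 4/9); 3*sqrt(t)/2 + 3 on [4/9, 1); 3*sqrt(t)*log(3*sqrt(t)/2)/2 on [1, 4); …
undo the power substitution: 3*t/2 on [0, 2/3); 3*t/2 + 3 on [2/3, 1); 3*t*log(3*t/2)/2 on [1, 2); …
the common scale on t comes off first: t on [0, 1); t + 3 on [1, 3/2); t*log(t) on [3/2, 3); …
cuts at 16/81, 1, 16: linearity sums the 4 kernel integrals
∫ 3*t**(1/4)/2·t^(s-1) over [0, 16/81)
for t in [16/81, 1): the term is ∫ (3*t**(1/4)/2 + 3)·t^(s-1)
the [1, 16) slice contributes ∫ 3*t**(1/4)*log(3*t**(1/4)/2)/2·t^(s-1) dt
segment 16 to ∞ holds 8/(27*t**(3/4)); add its integral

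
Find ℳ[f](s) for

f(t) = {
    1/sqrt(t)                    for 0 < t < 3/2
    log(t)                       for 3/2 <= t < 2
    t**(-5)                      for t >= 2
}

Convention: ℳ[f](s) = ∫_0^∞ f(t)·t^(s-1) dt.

2**(1 - s)*(32*2**(2*s - 2)*(s - 5)*(s - 1)*(2*s - 1)*log(2) - 32*2**(2*s - 2)*(s - 5)*(2*s - 1) + 32*2**(2*s - 2)*(s - 5)*(2*s - 1)*log(2) - 2**(2*s - 2)*(2*s - 1)*(2*s + (s - 1)**2 - 1) - 24*3**(s - 1)*(s - 5)*(s - 1)*(2*s - 1)*log(3) + 24*3**(s - 1)*(s - 5)*(s - 1)*(2*s - 1)*log(2) - 24*3**(s - 1)*(s - 5)*(2*s - 1)*log(3) + 24*3**(s - 1)*(s - 5)*(2*s - 1)*log(2) + 24*3**(s - 1)*(s - 5)*(2*s - 1) + 16*3**(s - 1)*sqrt(6)*(s - 5)*(2*s + (s - 1)**2 - 1))/(16*(s - 5)*(2*s - 1)*(2*s + (s - 1)**2 - 1))
  1/2 < Re(s) < 5

reversing the shared t-power: sqrt(t) on [0, 3/2); t*log(t) on [3/2, 2); t**(-4) on [2, ∞)
breakpoints 3/2, 2: one integral from each of the 3 segments
segment [0, 3/2) carries 1/sqrt(t); integrate it
segment 3/2 to 2 holds log(t); add its integral
between 2 and ∞ the integrand is t**(-5)·t^(s-1)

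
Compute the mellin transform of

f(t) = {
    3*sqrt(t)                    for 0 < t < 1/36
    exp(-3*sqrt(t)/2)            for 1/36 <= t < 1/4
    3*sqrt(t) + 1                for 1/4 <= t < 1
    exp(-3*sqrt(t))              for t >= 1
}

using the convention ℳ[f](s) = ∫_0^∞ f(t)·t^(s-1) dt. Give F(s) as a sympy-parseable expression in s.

back out the power substitution: 3*t on [0, 1/6); exp(-3*t/2) on [1/6, 1/2); 3*t + 1 on [1/2, 1); …
reversing the common scale on t: t on [0, 1/2); exp(-t/2) on [1/2, 3/2); t + 1 on [3/2, 3); …
the 4 pieces separated at 1/36, 1/4, 1 each add one integral
segment [0, 1/36) carries 3*sqrt(t); integrate it
the [1/36, 1/4) slice contributes ∫ exp(-3*sqrt(t)/2)·t^(s-1) dt
between 1/4 and 1 the integrand is (3*sqrt(t) + 1)·t^(s-1)
over [1, ∞), the kernel integral of exp(-3*sqrt(t)) enters the sum

(2**(2*s + 1)*s*(2*s + 1)*uppergamma(2*s, 3) + 2**(4*s + 1)*s*(2*s + 1)*uppergamma(2*s, 1/4) - 2**(4*s + 1)*s*(2*s + 1)*uppergamma(2*s, 3/4) + 8*36**s*s + 36**s - 5*9**s*s - 9**s + s)/(36**s*s*(2*s + 1))
  Re(s) > -1/2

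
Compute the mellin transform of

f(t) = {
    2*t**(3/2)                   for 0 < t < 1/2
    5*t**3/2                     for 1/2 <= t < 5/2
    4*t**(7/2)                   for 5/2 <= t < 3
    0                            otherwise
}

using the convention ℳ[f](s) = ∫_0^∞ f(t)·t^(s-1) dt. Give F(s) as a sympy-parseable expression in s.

f breaks at 1/2, 5/2 into 3 integrals to sum
on [0, 1/2): add ∫ 2*t**(3/2)·t^(s-1) dt
for t in [1/2, 5/2): the term is ∫ 5*t**3/2·t^(s-1)
for t in [5/2, 3): the term is ∫ 4*t**(7/2)·t^(s-1)

(-2**(7/2 - s)*5**(s + 7/2)*(s + 3)*(2*s + 3) + 2**(9/2 - s)*(s + 3)*(2*s + 7) + 128*3**(s + 7/2)*(s + 3)*(2*s + 3) + 5**(s + 4)*(2*s + 3)*(2*s + 7)/2**s - 5*(2*s + 3)*(2*s + 7)/2**s)/(16*(s + 3)*(2*s + 3)*(2*s + 7))
  Re(s) > -3/2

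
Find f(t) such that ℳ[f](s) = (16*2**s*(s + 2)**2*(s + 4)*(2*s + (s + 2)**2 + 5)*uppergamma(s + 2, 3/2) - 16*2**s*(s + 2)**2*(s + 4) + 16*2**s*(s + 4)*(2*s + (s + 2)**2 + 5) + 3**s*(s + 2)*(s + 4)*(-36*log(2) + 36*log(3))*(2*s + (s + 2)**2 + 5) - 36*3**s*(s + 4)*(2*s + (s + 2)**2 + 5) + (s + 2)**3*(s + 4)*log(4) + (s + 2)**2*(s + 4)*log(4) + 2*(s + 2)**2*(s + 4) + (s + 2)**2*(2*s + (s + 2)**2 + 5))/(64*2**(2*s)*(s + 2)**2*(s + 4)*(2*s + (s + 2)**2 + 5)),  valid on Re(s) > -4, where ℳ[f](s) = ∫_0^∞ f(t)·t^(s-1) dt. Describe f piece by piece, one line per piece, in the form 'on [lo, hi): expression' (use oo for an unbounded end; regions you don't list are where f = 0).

on [0, 1/4): 4*t**4
on [1/4, 1/2): 2*t**3*log(2*t)
on [1/2, 3/4): t**2*log(2*t)
on [3/4, oo): t**2*exp(-2*t)

remove the shared t-power first: 4*t**2 on [0, 1/4); 2*t*log(2*t) on [1/4, 1/2); log(2*t) on [1/2, 3/4); …
back out the common scale on t: t**2 on [0, 1/2); t*log(t) on [1/2, 1); log(t) on [1, 3/2); …
along the cuts 1/4, 1/2, 3/4, ℳ[f](s) splits into 4 integrals
∫ 4*t**4·t^(s-1) over [0, 1/4)
∫ 2*t**3*log(2*t)·t^(s-1) over [1/4, 1/2)
for t in [1/2, 3/4): the term is ∫ t**2*log(2*t)·t^(s-1)
∫ t**2*exp(-2*t)·t^(s-1) over [3/4, ∞)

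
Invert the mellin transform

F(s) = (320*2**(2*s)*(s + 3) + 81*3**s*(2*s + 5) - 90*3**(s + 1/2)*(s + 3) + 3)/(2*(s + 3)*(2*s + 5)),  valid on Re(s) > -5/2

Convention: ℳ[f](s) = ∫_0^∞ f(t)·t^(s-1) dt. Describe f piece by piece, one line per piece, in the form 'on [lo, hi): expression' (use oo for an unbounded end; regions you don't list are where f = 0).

integrate the 3 segments split at 1, 3, then add the results
for t in [0, 1): the term is ∫ 3*t**(5/2)/2·t^(s-1)
segment 1 to 3 holds 3*t**3/2; add its integral
piece [3, 4): integrate 5*t**(5/2)/2 against the kernel

on [0, 1): 3*t**(5/2)/2
on [1, 3): 3*t**3/2
on [3, 4): 5*t**(5/2)/2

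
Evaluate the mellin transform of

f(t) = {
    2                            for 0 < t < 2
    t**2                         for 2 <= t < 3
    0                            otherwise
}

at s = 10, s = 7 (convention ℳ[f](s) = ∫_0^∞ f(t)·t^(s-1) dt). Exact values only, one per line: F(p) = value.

along the cuts 2, ℳ[f](s) splits into 2 integrals
segment 0 to 2 holds 2; add its integral
∫ t**2·t^(s-1) over [2, 3)

F(10) = 2649013/60
F(7) = 136501/63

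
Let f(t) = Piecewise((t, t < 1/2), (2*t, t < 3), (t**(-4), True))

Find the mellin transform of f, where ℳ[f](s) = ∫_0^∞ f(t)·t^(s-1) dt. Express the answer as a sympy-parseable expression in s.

f breaks at 1/2, 3 into 3 integrals to sum
[0, 1/2) adds the kernel integral of t
on [1/2, 3) integrate f = 2*t against the kernel
the [3, ∞) slice contributes ∫ t**(-4)·t^(s-1) dt

(970*6**s*s - 3890*6**s - 81*s + 324)/(162*2**s*(s**2 - 3*s - 4))
  -1 < Re(s) < 4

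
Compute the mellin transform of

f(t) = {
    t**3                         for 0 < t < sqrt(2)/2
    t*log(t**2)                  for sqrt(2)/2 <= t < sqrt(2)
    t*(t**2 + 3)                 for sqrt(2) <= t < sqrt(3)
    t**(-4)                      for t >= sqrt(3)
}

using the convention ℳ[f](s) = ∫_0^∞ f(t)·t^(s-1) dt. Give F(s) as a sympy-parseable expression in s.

2**(1/2 - s/2)*(540*2**s*(4 - s)*(s + 1)**2 + 108*2**s*(s - 4)*(s + 1)*(s + 3)*log(2) - 648*2**s*(s - 4)*(s + 1) - 216*2**s*(s - 4)*(s + 3) + 324*6**(s/2 + 1/2)*(s - 4)*(s + 1)**2 + 324*6**(s/2 + 1/2)*(s - 4)*(s + 1) - 2*sqrt(3)*6**(s/2 + 1/2)*(s + 1)**2*(s + 3) + 27*(s - 4)*(s + 1)**2 + 54*(s - 4)*(s + 1)*(s + 3)*log(2) + 108*(s - 4)*(s + 3))/(108*(s - 4)*(s + 1)**2*(s + 3))
  -3 < Re(s) < 4

remove the shared t-power first: t**2 on [0, sqrt(2)/2); log(t**2) on [sqrt(2)/2, sqrt(2)); t**2 + 3 on [sqrt(2), sqrt(3)); …
undo the power substitution: t on [0, 1/2); log(t) on [1/2, 2); t + 3 on [2, 3); …
slice at sqrt(2)/2, sqrt(2), sqrt(3), transform all 4 pieces, and sum them
on [0, sqrt(2)/2) integrate f = t**3 against the kernel
the [sqrt(2)/2, sqrt(2)) slice contributes ∫ t*log(t**2)·t^(s-1) dt
segment sqrt(2) to sqrt(3) holds t*(t**2 + 3); add its integral
the [sqrt(3), ∞) slice contributes ∫ t**(-4)·t^(s-1) dt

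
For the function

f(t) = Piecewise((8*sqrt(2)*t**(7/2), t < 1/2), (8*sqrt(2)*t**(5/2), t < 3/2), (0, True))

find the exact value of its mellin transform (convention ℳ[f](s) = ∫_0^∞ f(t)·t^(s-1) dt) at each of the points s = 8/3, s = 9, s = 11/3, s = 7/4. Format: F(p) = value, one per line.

peel off the common scale on t: t**(7/2) on [0, 1); 2*t**(5/2) on [1, 3)
remove the shared t-power first: t**(3/2) on [0, 1); 2*sqrt(t) on [1, 3)
split f at 1/2: ℳ[f](s) collects 2 kernel integrals
on [0, 1/2): add ∫ 8*sqrt(2)*t**(7/2)·t^(s-1) dt
the [1/2, 3/2) slice contributes ∫ 8*sqrt(2)*t**(5/2)·t^(s-1) dt

F(8/3) = 3*2**(1/3)*(-43 + 17982*3**(1/6))/4588
F(9) = -27/147200 + 177147*sqrt(3)/2944
F(11/3) = 3*2**(1/3)*(-49 + 62694*3**(1/6))/12728
F(7/4) = 2**(1/4)*(-25 + 3402*3**(1/4))/357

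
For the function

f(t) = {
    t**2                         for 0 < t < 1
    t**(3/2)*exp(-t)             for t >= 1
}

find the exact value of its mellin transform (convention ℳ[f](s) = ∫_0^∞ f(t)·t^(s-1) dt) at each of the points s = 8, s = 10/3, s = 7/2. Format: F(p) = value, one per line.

F(8) = (E*(256 + 172297125*sqrt(pi)*erfc(1)) + 699553070)*exp(-1)/2560
F(10/3) = 3/16 + uppergamma(29/6, 1)
F(7/2) = 2/11 + 65*exp(-1)

invert the shared t-power to get t on [0, 1); sqrt(t)*exp(-t) on [1, ∞)
the shared t-power comes off first: sqrt(t) on [0, 1); exp(-t) on [1, ∞)
linearity at 1 turns ℳ[f](s) into 2 summed integrals
[0, 1) adds the kernel integral of t**2
over [1, ∞), the kernel integral of t**(3/2)*exp(-t) enters the sum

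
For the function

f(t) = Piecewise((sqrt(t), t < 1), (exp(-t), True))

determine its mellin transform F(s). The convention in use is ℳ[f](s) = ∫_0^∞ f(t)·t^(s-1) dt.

((2*s + 1)*uppergamma(s, 1) + 2)/(2*s + 1)
  Re(s) > -1/2

the 2 pieces separated at 1 each add one integral
∫ over [0, 1) of sqrt(t)·t^(s-1) joins the sum
on [1, ∞) integrate f = exp(-t) against the kernel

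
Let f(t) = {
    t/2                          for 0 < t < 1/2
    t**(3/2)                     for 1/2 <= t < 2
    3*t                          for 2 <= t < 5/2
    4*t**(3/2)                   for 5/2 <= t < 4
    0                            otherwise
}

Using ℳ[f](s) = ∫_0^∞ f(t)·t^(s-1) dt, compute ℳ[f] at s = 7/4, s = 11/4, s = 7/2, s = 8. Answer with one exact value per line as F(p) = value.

F(7/4) = -125*2**(3/4)*5**(1/4)/13 - 2507*2**(3/4)/572 + 1421*2**(1/4)/572 + 75*2**(1/4)*5**(3/4)/22 + 1024*sqrt(2)/13
F(11/4) = -625*2**(3/4)*5**(1/4)/34 - 4357*2**(3/4)/680 + 7697*2**(1/4)/2040 + 25*2**(1/4)*5**(3/4)/4 + 4096*sqrt(2)/17
F(7/2) = -3071*sqrt(2)/288 + 625*sqrt(10)/48 + 23919/32
F(8) = -1953125*sqrt(10)/2432 + 524287*sqrt(2)/9728 + 38847477517/175104

the 4 pieces separated at 1/2, 2, 5/2 each add one integral
on [0, 1/2) integrate f = t/2 against the kernel
∫ t**(3/2)·t^(s-1) over [1/2, 2)
∫ over [2, 5/2) of 3*t·t^(s-1) joins the sum
segment [5/2, 4) carries 4*t**(3/2); integrate it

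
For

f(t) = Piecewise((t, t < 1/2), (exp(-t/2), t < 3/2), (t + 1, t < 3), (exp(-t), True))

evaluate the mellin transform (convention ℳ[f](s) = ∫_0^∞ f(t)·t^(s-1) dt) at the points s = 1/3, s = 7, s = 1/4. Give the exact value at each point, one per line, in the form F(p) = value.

along the cuts 1/2, 3/2, 3, ℳ[f](s) splits into 4 integrals
[0, 1/2) adds the kernel integral of t
[1/2, 3/2) adds the kernel integral of exp(-t/2)
on [3/2, 3): add ∫ (t + 1)·t^(s-1) dt
between 3 and ∞ the integrand is exp(-t)·t^(s-1)

F(1/3) = -33*2**(2/3)*3**(1/3)/16 - 2**(1/3)*uppergamma(1/3, 3/4) + uppergamma(1/3, 3) + 3*2**(2/3)/16 + 2**(1/3)*uppergamma(1/3, 1/4) + 21*3**(1/3)/4
F(7) = -6243201*exp(-3/4)/32 + 13977*exp(-3) + 1009711/896 + 3786745*exp(-1/4)/32
F(1/4) = -13*2**(3/4)*3**(1/4)/5 - 2**(1/4)*uppergamma(1/4, 3/4) + uppergamma(1/4, 3) + 2**(3/4)/5 + 2**(1/4)*uppergamma(1/4, 1/4) + 32*3**(1/4)/5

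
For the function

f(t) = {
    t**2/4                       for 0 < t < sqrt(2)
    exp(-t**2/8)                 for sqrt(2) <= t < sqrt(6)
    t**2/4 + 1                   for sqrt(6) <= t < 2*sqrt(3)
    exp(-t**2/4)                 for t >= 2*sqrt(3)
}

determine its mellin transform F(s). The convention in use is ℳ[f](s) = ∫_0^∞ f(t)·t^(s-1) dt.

reversing the common scale on t: t**2 on [0, sqrt(2)/2); exp(-t**2/2) on [sqrt(2)/2, sqrt(6)/2); t**2 + 1 on [sqrt(6)/2, sqrt(3)); …
invert the power substitution to get t on [0, 1/2); exp(-t/2) on [1/2, 3/2); t + 1 on [3/2, 3); …
decompose at sqrt(2), sqrt(6), 2*sqrt(3); ℳ[f](s) sums the 4 pieces' integrals
piece [0, sqrt(2)): integrate t**2/4 against the kernel
on [sqrt(2), sqrt(6)) integrate f = exp(-t**2/8) against the kernel
on [sqrt(6), 2*sqrt(3)) integrate f = (t**2/4 + 1) against the kernel
over [2*sqrt(3), ∞), the kernel integral of exp(-t**2/4) enters the sum

2**(s/2 - 1)*(2**(s/2)*s*(s + 2)*uppergamma(s/2, 3) + 2**s*s*(s + 2)*uppergamma(s/2, 1/4) - 2**s*s*(s + 2)*uppergamma(s/2, 3/4) - 5*3**(s/2)*s - 4*3**(s/2) + 8*6**(s/2)*s + 4*6**(s/2) + s)/(s*(s + 2))
  Re(s) > -2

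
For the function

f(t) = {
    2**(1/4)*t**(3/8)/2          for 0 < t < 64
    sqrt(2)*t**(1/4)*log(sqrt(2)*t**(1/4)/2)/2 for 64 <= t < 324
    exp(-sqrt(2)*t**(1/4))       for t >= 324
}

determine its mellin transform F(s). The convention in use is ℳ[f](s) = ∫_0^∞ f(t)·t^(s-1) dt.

strip the power substitution: 2**(1/4)*t**(3/4)/2 on [0, 8); sqrt(2)*sqrt(t)*log(sqrt(2)*sqrt(t)/2)/2 on [8, 18); exp(-sqrt(2)*sqrt(t)) on [18, ∞)
strip the common scale on t: t**(3/4) on [0, 4); sqrt(t)*log(sqrt(t)) on [4, 9); exp(-2*sqrt(t)) on [9, ∞)
reversing the power substitution: t**(3/2) on [0, 2); t*log(t) on [2, 3); exp(-2*t) on [3, ∞)
f breaks at 64, 324 into 3 integrals to sum
segment 0 to 64 holds 2**(1/4)*t**(3/8)/2; add its integral
segment 64 to 324 holds sqrt(2)*t**(1/4)*log(sqrt(2)*t**(1/4)/2)/2; add its integral
∫ exp(-sqrt(2)*t**(1/4))·t^(s-1) over [324, ∞)

2**(2*s + 2)*(12*104976**s*s*(8*s + 3)*log(3) + 104976**s*(-24*s - 9) + 3*104976**s*(8*s + 3)*log(3) - 8*20736**s*s*(8*s + 3)*log(2) - 20736**s*(8*s + 3)*log(4) + 20736**s*(16*s + 6) + sqrt(2)*20736**s*(64*s**2 + 32*s + 4) + 81**s*(8*s + 3)*(16*s**2 + 8*s + 1)*uppergamma(4*s, 6))/(1296**s*(8*s + 3)*(16*s**2 + 8*s + 1))
  Re(s) > -3/8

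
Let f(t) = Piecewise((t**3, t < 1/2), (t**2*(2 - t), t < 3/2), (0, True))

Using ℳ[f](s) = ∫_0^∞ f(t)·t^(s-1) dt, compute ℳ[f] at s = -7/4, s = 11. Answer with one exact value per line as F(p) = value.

peel off the shared t-power: t on [0, 1/2); 2 - t on [1/2, 3/2)
integrate the 2 segments split at 1/2, then add the results
for t in [0, 1/2): the term is ∫ t**3·t^(s-1)
on [1/2, 3/2) integrate f = t**2*(2 - t) against the kernel

F(-7/4) = 2**(3/4)*(-18 + 17*3**(1/4))/5
F(11) = 3871923/425984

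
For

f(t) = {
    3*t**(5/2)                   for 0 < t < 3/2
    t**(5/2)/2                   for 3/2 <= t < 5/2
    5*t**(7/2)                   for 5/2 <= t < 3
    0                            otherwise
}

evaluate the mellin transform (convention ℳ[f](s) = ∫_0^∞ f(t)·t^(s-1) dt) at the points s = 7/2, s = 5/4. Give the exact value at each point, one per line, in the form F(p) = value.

F(7/2) = 1547305/1344
F(5/4) = -2225*2**(1/4)*5**(3/4)/114 + 9*2**(1/4)*3**(3/4)/8 + 1620*3**(3/4)/19

breakpoints 3/2, 5/2: one integral from each of the 3 segments
[0, 3/2) adds the kernel integral of 3*t**(5/2)
segment 3/2 to 5/2 holds t**(5/2)/2; add its integral
the [5/2, 3) slice contributes ∫ 5*t**(7/2)·t^(s-1) dt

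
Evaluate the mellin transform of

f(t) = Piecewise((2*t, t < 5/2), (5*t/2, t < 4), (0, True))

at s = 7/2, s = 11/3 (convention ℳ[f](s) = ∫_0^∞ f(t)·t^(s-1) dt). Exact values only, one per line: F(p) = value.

along the cuts 5/2, ℳ[f](s) splits into 2 integrals
∫ over [0, 5/2) of 2*t·t^(s-1) joins the sum
over [5/2, 4), the kernel integral of 5*t/2 enters the sum

F(7/2) = 2560/9 - 625*sqrt(10)/288
F(11/3) = 15*2**(1/3)*(16384 - 125*5**(2/3))/896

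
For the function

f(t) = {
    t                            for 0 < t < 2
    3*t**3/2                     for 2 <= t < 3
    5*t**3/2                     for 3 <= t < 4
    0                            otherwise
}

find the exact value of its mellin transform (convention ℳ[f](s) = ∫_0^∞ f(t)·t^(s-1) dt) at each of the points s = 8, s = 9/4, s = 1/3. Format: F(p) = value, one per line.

F(8) = 92755501/99
F(9/4) = -324*3**(1/4)/7 - 608*2**(1/4)/91 + 10240*sqrt(2)/21
F(1/3) = -81*3**(1/3)/10 - 21*2**(1/3)/10 + 48*2**(2/3)

f breaks at 2, 3 into 3 integrals to sum
[0, 2) adds the kernel integral of t
[2, 3) adds the kernel integral of 3*t**3/2
∫ 5*t**3/2·t^(s-1) over [3, 4)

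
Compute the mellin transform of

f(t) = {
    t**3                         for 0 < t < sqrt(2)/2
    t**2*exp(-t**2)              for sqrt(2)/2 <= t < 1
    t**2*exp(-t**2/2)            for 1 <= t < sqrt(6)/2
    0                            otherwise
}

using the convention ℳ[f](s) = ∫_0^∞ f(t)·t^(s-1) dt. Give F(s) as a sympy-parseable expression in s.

(2*2**(s/2)*(s + 3)*uppergamma(s/2 + 1, 1/2) - 2*2**(s/2)*(s + 3)*uppergamma(s/2 + 1, 1) + 4*2**s*(s + 3)*uppergamma(s/2 + 1, 1/2) - 4*2**s*(s + 3)*uppergamma(s/2 + 1, 3/4) + sqrt(2))/(4*2**(s/2)*(s + 3))
  Re(s) > -3

peel off the shared t-power: t on [0, sqrt(2)/2); exp(-t**2) on [sqrt(2)/2, 1); exp(-t**2/2) on [1, sqrt(6)/2)
remove the power substitution first: sqrt(t) on [0, 1/2); exp(-t) on [1/2, 1); exp(-t/2) on [1, 3/2)
integrate the 3 segments split at sqrt(2)/2, 1, then add the results
∫ over [0, sqrt(2)/2) of t**3·t^(s-1) joins the sum
for t in [sqrt(2)/2, 1): the term is ∫ t**2*exp(-t**2)·t^(s-1)
between 1 and sqrt(6)/2 the integrand is t**2*exp(-t**2/2)·t^(s-1)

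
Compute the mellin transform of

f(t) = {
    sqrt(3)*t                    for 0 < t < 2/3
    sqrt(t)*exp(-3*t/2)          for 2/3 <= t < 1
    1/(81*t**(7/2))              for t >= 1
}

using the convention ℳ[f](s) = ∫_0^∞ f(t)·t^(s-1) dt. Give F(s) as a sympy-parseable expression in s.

the shared t-power comes off first: sqrt(3)*sqrt(t) on [0, 2/3); exp(-3*t/2) on [2/3, 1); 1/(81*t**4) on [1, ∞)
strip the common scale on t: sqrt(t) on [0, 2); exp(-t/2) on [2, 3); t**(-4) on [3, ∞)
decompose at 2/3, 1; ℳ[f](s) sums the 3 pieces' integrals
piece [0, 2/3): integrate sqrt(3)*t against the kernel
[2/3, 1) adds the kernel integral of sqrt(t)*exp(-3*t/2)
for t in [1, ∞): the term is ∫ 1/(81*t**(7/2))·t^(s-1)

3**(1/2 - s)*(162*2**s*(2*s - 7) + 81*2**(s + 1/2)*(s + 1)*(2*s - 7)*uppergamma(s + 1/2, 1) - 81*2**(s + 1/2)*(s + 1)*(2*s - 7)*uppergamma(s + 1/2, 3/2) - 2*3**(s + 1/2)*(s + 1))/(243*(s + 1)*(2*s - 7))
  -1 < Re(s) < 7/2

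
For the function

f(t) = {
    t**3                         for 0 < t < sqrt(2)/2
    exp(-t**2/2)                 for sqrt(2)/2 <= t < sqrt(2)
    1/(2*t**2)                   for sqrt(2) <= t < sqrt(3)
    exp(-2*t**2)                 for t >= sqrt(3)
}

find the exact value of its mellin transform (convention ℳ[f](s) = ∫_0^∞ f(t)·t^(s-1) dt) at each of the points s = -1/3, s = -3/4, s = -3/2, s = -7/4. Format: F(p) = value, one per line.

remove the power substitution first: t**(3/2) on [0, 1/2); exp(-t/2) on [1/2, 2); 1/(2*t) on [2, 3); …
summing 4 kernel integrals split by sqrt(2)/2, sqrt(2), sqrt(3) yields ℳ[f](s)
segment [0, sqrt(2)/2) carries t**3; integrate it
∫ exp(-t**2/2)·t^(s-1) over [sqrt(2)/2, sqrt(2))
∫ over [sqrt(2), sqrt(3)) of 1/(2*t**2)·t^(s-1) joins the sum
segment sqrt(3) to ∞ holds exp(-2*t**2); add its integral

F(-1/3) = -2**(5/6)*uppergamma(-1/6, 1)/4 - 3**(5/6)/42 + 2**(1/6)*uppergamma(-1/6, 6)/2 + 3*2**(5/6)/56 + 3*2**(2/3)/32 + 2**(5/6)*uppergamma(-1/6, 1/4)/4
F(-3/4) = -2**(5/8)*uppergamma(-3/8, 1)/4 - 2*3**(5/8)/99 + 2**(3/8)*uppergamma(-3/8, 6)/2 + 2**(5/8)/22 + 2**(7/8)/9 + 2**(5/8)*uppergamma(-3/8, 1/4)/4
F(-3/2) = -2**(1/4)*uppergamma(-3/4, 1)/4 - 3**(1/4)/63 + 2**(3/4)*uppergamma(-3/4, 6)/2 + 31*2**(1/4)/84 + 2**(1/4)*uppergamma(-3/4, 1/4)/4
F(-7/4) = -2**(1/8)*uppergamma(-7/8, 1)/4 - 2*3**(1/8)/135 + 2**(7/8)*uppergamma(-7/8, 6)/2 + 2**(1/8)/30 + 2**(1/8)*uppergamma(-7/8, 1/4)/4 + 2*2**(3/8)/5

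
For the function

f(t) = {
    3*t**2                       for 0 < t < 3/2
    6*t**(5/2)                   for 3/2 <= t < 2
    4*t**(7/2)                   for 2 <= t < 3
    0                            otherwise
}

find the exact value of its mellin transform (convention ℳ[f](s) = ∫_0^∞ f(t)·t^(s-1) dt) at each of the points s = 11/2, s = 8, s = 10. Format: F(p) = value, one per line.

F(11/2) = 2187*sqrt(6)/640 + 80116741/9216
F(8) = -20480*sqrt(2)/161 - 59049*sqrt(6)/3584 + 177147/10240 + 1417176*sqrt(3)/23
F(10) = -311296*sqrt(2)/675 - 1594323*sqrt(6)/51200 + 531441/16384 + 472392*sqrt(3)

the 3 pieces separated at 3/2, 2 each add one integral
for t in [0, 3/2): the term is ∫ 3*t**2·t^(s-1)
segment 3/2 to 2 holds 6*t**(5/2); add its integral
the [2, 3) slice contributes ∫ 4*t**(7/2)·t^(s-1) dt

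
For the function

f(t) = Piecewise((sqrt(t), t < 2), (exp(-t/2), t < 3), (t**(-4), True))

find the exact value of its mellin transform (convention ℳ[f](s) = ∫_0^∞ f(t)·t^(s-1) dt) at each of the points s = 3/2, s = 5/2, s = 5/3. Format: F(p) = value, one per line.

F(3/2) = -2*sqrt(3)*exp(-3/2) - sqrt(2)*sqrt(pi)*erfc(sqrt(6)/2) + 2*sqrt(3)/135 + sqrt(2)*sqrt(pi)*erfc(1) + 2*sqrt(2)*exp(-1) + 2
F(5/2) = -12*sqrt(3)*exp(-3/2) - 3*sqrt(2)*sqrt(pi)*erfc(sqrt(6)/2) + 2*sqrt(3)/27 + 3*sqrt(2)*sqrt(pi)*erfc(1) + 8/3 + 10*sqrt(2)*exp(-1)
F(5/3) = -2*2**(2/3)*uppergamma(5/3, 3/2) + 3**(2/3)/63 + 2*2**(2/3)*uppergamma(5/3, 1) + 24*2**(1/6)/13

integrate the 3 segments split at 2, 3, then add the results
between 0 and 2 the integrand is sqrt(t)·t^(s-1)
over [2, 3), the kernel integral of exp(-t/2) enters the sum
between 3 and ∞ the integrand is t**(-4)·t^(s-1)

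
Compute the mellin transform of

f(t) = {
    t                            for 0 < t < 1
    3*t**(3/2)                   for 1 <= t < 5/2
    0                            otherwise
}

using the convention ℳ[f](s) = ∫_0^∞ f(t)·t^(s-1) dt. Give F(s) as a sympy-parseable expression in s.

(6*(5/2)**(s + 3/2)*(s + 1) - 4*s - 3)/((s + 1)*(2*s + 3))
  Re(s) > -1

the 2 pieces separated at 1 each add one integral
∫ t·t^(s-1) over [0, 1)
the [1, 5/2) slice contributes ∫ 3*t**(3/2)·t^(s-1) dt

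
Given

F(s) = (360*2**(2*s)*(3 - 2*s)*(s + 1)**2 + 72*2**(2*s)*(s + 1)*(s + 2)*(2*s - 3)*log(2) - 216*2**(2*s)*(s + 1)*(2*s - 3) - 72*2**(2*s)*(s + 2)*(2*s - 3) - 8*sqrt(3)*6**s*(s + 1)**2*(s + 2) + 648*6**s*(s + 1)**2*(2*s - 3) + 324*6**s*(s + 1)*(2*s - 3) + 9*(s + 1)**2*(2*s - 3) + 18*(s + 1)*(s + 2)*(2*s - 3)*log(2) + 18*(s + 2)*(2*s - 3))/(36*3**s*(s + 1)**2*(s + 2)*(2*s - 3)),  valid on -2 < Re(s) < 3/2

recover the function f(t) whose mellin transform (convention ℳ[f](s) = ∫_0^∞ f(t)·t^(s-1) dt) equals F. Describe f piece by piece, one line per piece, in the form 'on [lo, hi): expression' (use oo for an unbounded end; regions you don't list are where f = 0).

the common scale on t comes off first: t**2 on [0, 1/2); t*log(t) on [1/2, 2); t*(t + 3) on [2, 3); …
remove the shared t-power first: t on [0, 1/2); log(t) on [1/2, 2); t + 3 on [2, 3); …
f breaks at 1/3, 4/3, 2 into 4 integrals to sum
on [0, 1/3): add ∫ 9*t**2/4·t^(s-1) dt
segment [1/3, 4/3) carries 3*t*log(3*t/2)/2; integrate it
segment [4/3, 2) carries 3*t*(3*t/2 + 3)/2; integrate it
segment 2 to ∞ holds 2*sqrt(6)/(9*t**(3/2)); add its integral

on [0, 1/3): 9*t**2/4
on [1/3, 4/3): 3*t*log(3*t/2)/2
on [4/3, 2): 3*t*(3*t/2 + 3)/2
on [2, oo): 2*sqrt(6)/(9*t**(3/2))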